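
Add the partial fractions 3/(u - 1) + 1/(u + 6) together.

Common denominator (u - 1)(u + 6). Numerator: 3(u + 6) + 1(u - 1) = (3u + 18) + (u - 1) = 4u + 17
Result: (4u + 17)/[(u - 1)(u + 6)]


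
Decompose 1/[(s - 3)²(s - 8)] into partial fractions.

Cover-up at s=8: γ = 1/(8 - 3)² = 1/25. Cover-up at s=3: β = 1/(3 - 8) = -1/5. Comparing s² coeff: α = -γ = -1/25
Result: (-1/25)/(s - 3) - (1/5)/(s - 3)² + (1/25)/(s - 8)


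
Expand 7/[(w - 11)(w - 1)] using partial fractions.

7/(w - 11)(w - 1) = A/(w - 11) + B/(w - 1). A = 7/(11 - 1) = 7/10, B = 7/(1 - 11) = -7/10
Result: (7/10)/(w - 11) - (7/10)/(w - 1)


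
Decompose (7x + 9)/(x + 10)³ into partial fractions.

(7x + 9) = P(x + 10)² + Q(x + 10) + R. At x = -10: R = 7·(-10) + 9 = -61. Coefficients: P = 0, Q = 7
Result: 7/(x + 10)² - 61/(x + 10)³


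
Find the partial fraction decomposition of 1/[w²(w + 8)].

Cover-up at w=-8: γ = 1/(-8 - 0)² = 1/64. Cover-up at w=0: β = 1/(0 + 8) = 1/8. Comparing w² coeff: α = -γ = -1/64
Result: (-1/64)/w + (1/8)/w² + (1/64)/(w + 8)


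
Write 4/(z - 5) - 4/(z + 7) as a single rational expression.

Common denominator (z - 5)(z + 7). Numerator: 4(z + 7) - 4(z - 5) = (4z + 28) - (4z - 20) = 48
Result: (48)/[(z - 5)(z + 7)]


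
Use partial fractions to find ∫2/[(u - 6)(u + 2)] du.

Decompose: 2/[(u - 6)(u + 2)] = (1/4)/(u - 6) - (1/4)/(u + 2). Integrate each term: (1/4) ln|(u - 6)| - (1/4) ln|(u + 2)| + C


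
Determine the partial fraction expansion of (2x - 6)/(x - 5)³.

(2x - 6) = α(x - 5)² + β(x - 5) + γ. At x = 5: γ = 2·5 - 6 = 4. Coefficients: α = 0, β = 2
Result: 2/(x - 5)² + 4/(x - 5)³


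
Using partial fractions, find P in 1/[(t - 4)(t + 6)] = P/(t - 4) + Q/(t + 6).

Cover-up at t = 4: P = 1/(4 + 6) = 1/10


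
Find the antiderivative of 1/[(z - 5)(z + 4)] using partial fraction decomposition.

Decompose: 1/[(z - 5)(z + 4)] = (1/9)/(z - 5) - (1/9)/(z + 4). Integrate each term: (1/9) ln|(z - 5)| - (1/9) ln|(z + 4)| + C


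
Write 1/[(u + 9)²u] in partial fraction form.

Cover-up at u=0: C = 1/(0 + 9)² = 1/81. Cover-up at u=-9: B = 1/(-9 - 0) = -1/9. Comparing u² coeff: A = -C = -1/81
Result: (-1/81)/(u + 9) - (1/9)/(u + 9)² + (1/81)/u


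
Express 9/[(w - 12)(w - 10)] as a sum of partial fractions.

9/(w - 12)(w - 10) = A/(w - 12) + B/(w - 10). A = 9/(12 - 10) = 9/2, B = 9/(10 - 12) = -9/2
Result: (9/2)/(w - 12) - (9/2)/(w - 10)


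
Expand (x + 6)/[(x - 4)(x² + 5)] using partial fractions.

At x=4: P = (1·4 + 6)/(4² + 5) = 10/21. Q = -P = -10/21, R = 1 - 4·P = -19/21
Result: (10/21)/(x - 4) - ((10/21)x + 19/21)/(x² + 5)


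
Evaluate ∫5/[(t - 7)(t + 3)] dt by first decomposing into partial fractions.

Decompose: 5/[(t - 7)(t + 3)] = (1/2)/(t - 7) - (1/2)/(t + 3). Integrate each term: (1/2) ln|(t - 7)| - (1/2) ln|(t + 3)| + C


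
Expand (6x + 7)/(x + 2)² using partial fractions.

(6x + 7) = P(x + 2) + Q. At x = -2: Q = 6·(-2) + 7 = -5. Coeff of x: P = 6
Result: 6/(x + 2) - 5/(x + 2)²


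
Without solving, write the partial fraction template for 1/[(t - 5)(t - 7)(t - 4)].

Three distinct linear factors: A/(t - 5) + B/(t - 7) + C/(t - 4)


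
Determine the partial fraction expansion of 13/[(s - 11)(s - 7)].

13/(s - 11)(s - 7) = α/(s - 11) + β/(s - 7). α = 13/(11 - 7) = 13/4, β = 13/(7 - 11) = -13/4
Result: (13/4)/(s - 11) - (13/4)/(s - 7)


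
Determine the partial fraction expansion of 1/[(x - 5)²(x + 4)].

Cover-up at x=-4: C = 1/(-4 - 5)² = 1/81. Cover-up at x=5: B = 1/(5 + 4) = 1/9. Comparing x² coeff: A = -C = -1/81
Result: (-1/81)/(x - 5) + (1/9)/(x - 5)² + (1/81)/(x + 4)


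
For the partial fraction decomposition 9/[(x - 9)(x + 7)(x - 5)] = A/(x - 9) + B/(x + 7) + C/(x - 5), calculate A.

Cover-up at x = 9: A = 9/[(9 + 7)(9 - 5)] = 9/[(16)(4)] = 9/64


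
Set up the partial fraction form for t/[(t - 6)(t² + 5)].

Linear + irreducible quadratic: P/(t - 6) + (Qt + R)/(t² + 5)


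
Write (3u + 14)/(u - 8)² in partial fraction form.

(3u + 14) = P(u - 8) + Q. At u = 8: Q = 3·8 + 14 = 38. Coeff of u: P = 3
Result: 3/(u - 8) + 38/(u - 8)²


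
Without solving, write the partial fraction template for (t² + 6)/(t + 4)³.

Repeated linear factor (power 3): A/(t + 4) + B/(t + 4)² + C/(t + 4)³


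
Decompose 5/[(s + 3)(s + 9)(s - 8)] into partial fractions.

Using cover-up method: A = -5/66, B = 5/102, C = 5/187
Result: (-5/66)/(s + 3) + (5/102)/(s + 9) + (5/187)/(s - 8)


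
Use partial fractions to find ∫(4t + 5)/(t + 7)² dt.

Decompose: A = 4, B = 4·(-7) + 5 = -23, so (4t + 5)/(t + 7)² = 4/(t + 7) - 23/(t + 7)². Integrate: ∫ A/(t + 7) dt = 4 ln|(t + 7)|; ∫ B/(t + 7)² dt = 23/(t + 7). Sum: 4 ln|(t + 7)| + 23/(t + 7) + C


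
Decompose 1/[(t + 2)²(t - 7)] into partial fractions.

Cover-up at t=7: γ = 1/(7 + 2)² = 1/81. Cover-up at t=-2: β = 1/(-2 - 7) = -1/9. Comparing t² coeff: α = -γ = -1/81
Result: (-1/81)/(t + 2) - (1/9)/(t + 2)² + (1/81)/(t - 7)


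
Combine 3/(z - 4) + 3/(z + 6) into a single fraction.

Common denominator (z - 4)(z + 6). Numerator: 3(z + 6) + 3(z - 4) = (3z + 18) + (3z - 12) = 6z + 6
Result: (6z + 6)/[(z - 4)(z + 6)]


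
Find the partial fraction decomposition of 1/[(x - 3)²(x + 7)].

Cover-up at x=-7: R = 1/(-7 - 3)² = 1/100. Cover-up at x=3: Q = 1/(3 + 7) = 1/10. Comparing x² coeff: P = -R = -1/100
Result: (-1/100)/(x - 3) + (1/10)/(x - 3)² + (1/100)/(x + 7)


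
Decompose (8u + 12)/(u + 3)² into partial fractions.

(8u + 12) = P(u + 3) + Q. At u = -3: Q = 8·(-3) + 12 = -12. Coeff of u: P = 8
Result: 8/(u + 3) - 12/(u + 3)²


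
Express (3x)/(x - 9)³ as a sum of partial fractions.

(3x) = α(x - 9)² + β(x - 9) + γ. At x = 9: γ = 3·9 + 0 = 27. Coefficients: α = 0, β = 3
Result: 3/(x - 9)² + 27/(x - 9)³


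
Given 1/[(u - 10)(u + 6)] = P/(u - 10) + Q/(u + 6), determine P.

Cover-up at u = 10: P = 1/(10 + 6) = 1/16


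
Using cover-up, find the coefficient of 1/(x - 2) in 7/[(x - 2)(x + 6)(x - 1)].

Cover (x - 2), set x=2: 7/[(2 + 6)(2 - 1)] = 7/8


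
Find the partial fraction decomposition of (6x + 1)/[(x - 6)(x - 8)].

At x=6: α = (6·6 + 1)/(6 - 8) = -37/2. At x=8: β = (6·8 + 1)/(8 - 6) = 49/2
Result: (-37/2)/(x - 6) + (49/2)/(x - 8)


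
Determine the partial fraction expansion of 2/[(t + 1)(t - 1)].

2/(t + 1)(t - 1) = α/(t + 1) + β/(t - 1). α = 2/(-1 - 1) = -1, β = 2/(1 + 1) = 1
Result: -1/(t + 1) + 1/(t - 1)


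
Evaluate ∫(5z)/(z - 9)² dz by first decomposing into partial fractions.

Decompose: P = 5, Q = 5·9 + 0 = 45, so (5z)/(z - 9)² = 5/(z - 9) + 45/(z - 9)². Integrate: ∫ P/(z - 9) dz = 5 ln|(z - 9)|; ∫ Q/(z - 9)² dz = -45/(z - 9). Sum: 5 ln|(z - 9)| - 45/(z - 9) + C


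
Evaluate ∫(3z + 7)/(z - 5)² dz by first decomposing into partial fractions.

Decompose: α = 3, β = 3·5 + 7 = 22, so (3z + 7)/(z - 5)² = 3/(z - 5) + 22/(z - 5)². Integrate: ∫ α/(z - 5) dz = 3 ln|(z - 5)|; ∫ β/(z - 5)² dz = -22/(z - 5). Sum: 3 ln|(z - 5)| - 22/(z - 5) + C


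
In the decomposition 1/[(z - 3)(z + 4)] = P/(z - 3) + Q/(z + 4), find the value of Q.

Cover-up at z = -4: Q = 1/(-4 - 3) = -1/7


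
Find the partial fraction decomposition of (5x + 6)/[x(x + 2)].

At x=0: P = (5·0 + 6)/(0 + 2) = 3. At x=-2: Q = (5·(-2) + 6)/(-2 - 0) = 2
Result: 3/x + 2/(x + 2)


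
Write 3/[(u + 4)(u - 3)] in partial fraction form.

3/(u + 4)(u - 3) = α/(u + 4) + β/(u - 3). α = 3/(-4 - 3) = -3/7, β = 3/(3 + 4) = 3/7
Result: (-3/7)/(u + 4) + (3/7)/(u - 3)


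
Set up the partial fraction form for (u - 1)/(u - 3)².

Repeated linear factor: α/(u - 3) + β/(u - 3)²


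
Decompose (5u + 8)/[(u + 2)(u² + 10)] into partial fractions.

At u=-2: P = (5·(-2) + 8)/((-2)² + 10) = -1/7. Q = -P = 1/7, R = 5 - (-2)·P = 33/7
Result: (-1/7)/(u + 2) + ((1/7)u + 33/7)/(u² + 10)


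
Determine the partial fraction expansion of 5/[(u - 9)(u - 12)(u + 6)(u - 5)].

Using Heaviside cover-up: (-1/36)/(u - 9) + (5/378)/(u - 12) - (1/594)/(u + 6) + (5/308)/(u - 5)


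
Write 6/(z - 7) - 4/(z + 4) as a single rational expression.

Common denominator (z - 7)(z + 4). Numerator: 6(z + 4) - 4(z - 7) = (6z + 24) - (4z - 28) = 2z + 52
Result: (2z + 52)/[(z - 7)(z + 4)]


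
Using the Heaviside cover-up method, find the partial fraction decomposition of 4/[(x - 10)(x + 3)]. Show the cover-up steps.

Cover (x - 10): set x=10, get α = 4/(10 + 3) = 4/13. Cover (x + 3): set x=-3, get β = 4/(-3 - 10) = -4/13.
Result: (4/13)/(x - 10) - (4/13)/(x + 3)


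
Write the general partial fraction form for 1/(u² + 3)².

Repeated quadratic factor: (Au + B)/(u² + 3) + (Cu + D)/(u² + 3)²


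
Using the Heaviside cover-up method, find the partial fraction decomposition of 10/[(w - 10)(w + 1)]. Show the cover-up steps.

Cover (w - 10): set w=10, get P = 10/(10 + 1) = 10/11. Cover (w + 1): set w=-1, get Q = 10/(-1 - 10) = -10/11.
Result: (10/11)/(w - 10) - (10/11)/(w + 1)


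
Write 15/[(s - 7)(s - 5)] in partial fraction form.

15/(s - 7)(s - 5) = α/(s - 7) + β/(s - 5). α = 15/(7 - 5) = 15/2, β = 15/(5 - 7) = -15/2
Result: (15/2)/(s - 7) - (15/2)/(s - 5)


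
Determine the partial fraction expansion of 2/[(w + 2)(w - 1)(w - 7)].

Using cover-up method: α = 2/27, β = -1/9, γ = 1/27
Result: (2/27)/(w + 2) - (1/9)/(w - 1) + (1/27)/(w - 7)


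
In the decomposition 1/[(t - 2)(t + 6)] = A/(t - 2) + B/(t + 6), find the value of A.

Cover-up at t = 2: A = 1/(2 + 6) = 1/8


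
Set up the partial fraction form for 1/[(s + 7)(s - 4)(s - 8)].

Three distinct linear factors: A/(s + 7) + B/(s - 4) + C/(s - 8)


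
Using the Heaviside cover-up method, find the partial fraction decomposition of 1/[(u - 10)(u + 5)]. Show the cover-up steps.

Cover (u - 10): set u=10, get A = 1/(10 + 5) = 1/15. Cover (u + 5): set u=-5, get B = 1/(-5 - 10) = -1/15.
Result: (1/15)/(u - 10) - (1/15)/(u + 5)


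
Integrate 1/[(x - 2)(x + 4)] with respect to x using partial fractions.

Decompose: 1/[(x - 2)(x + 4)] = (1/6)/(x - 2) - (1/6)/(x + 4). Integrate each term: (1/6) ln|(x - 2)| - (1/6) ln|(x + 4)| + C


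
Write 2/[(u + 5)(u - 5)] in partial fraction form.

2/(u + 5)(u - 5) = α/(u + 5) + β/(u - 5). α = 2/(-5 - 5) = -1/5, β = 2/(5 + 5) = 1/5
Result: (-1/5)/(u + 5) + (1/5)/(u - 5)


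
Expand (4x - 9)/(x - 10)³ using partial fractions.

(4x - 9) = A(x - 10)² + B(x - 10) + C. At x = 10: C = 4·10 - 9 = 31. Coefficients: A = 0, B = 4
Result: 4/(x - 10)² + 31/(x - 10)³


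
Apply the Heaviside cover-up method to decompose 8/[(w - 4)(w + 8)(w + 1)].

Cover (w - 4), w=4: A = 8/[(4 + 8)(4 + 1)] = 2/15. Cover (w + 8), w=-8: B = 8/[(-8 - 4)(-8 + 1)] = 2/21. Cover (w + 1), w=-1: C = 8/[(-1 - 4)(-1 + 8)] = -8/35.
Result: (2/15)/(w - 4) + (2/21)/(w + 8) - (8/35)/(w + 1)


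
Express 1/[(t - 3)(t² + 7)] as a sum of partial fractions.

Cover-up at t = 3: P = 1/(3² + 7) = 1/16. Then Q = -P = -1/16, R = -P·(0 + 3) = -3/16
Result: (1/16)/(t - 3) - ((1/16)t + 3/16)/(t² + 7)


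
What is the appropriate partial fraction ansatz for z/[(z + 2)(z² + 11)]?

Linear + irreducible quadratic: α/(z + 2) + (βz + γ)/(z² + 11)


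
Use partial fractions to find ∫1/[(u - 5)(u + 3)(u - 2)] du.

Cover-up: α = 1/24, β = 1/40, γ = -1/15. Decomposition: (1/24)/(u - 5) + (1/40)/(u + 3) - (1/15)/(u - 2). Integrate each term: (1/24) ln|(u - 5)| + (1/40) ln|(u + 3)| - (1/15) ln|(u - 2)| + C


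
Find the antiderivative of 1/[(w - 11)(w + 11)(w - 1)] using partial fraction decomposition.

Cover-up: A = 1/220, B = 1/264, C = -1/120. Decomposition: (1/220)/(w - 11) + (1/264)/(w + 11) - (1/120)/(w - 1). Integrate each term: (1/220) ln|(w - 11)| + (1/264) ln|(w + 11)| - (1/120) ln|(w - 1)| + C


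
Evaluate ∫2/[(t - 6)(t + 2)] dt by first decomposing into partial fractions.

Decompose: 2/[(t - 6)(t + 2)] = (1/4)/(t - 6) - (1/4)/(t + 2). Integrate each term: (1/4) ln|(t - 6)| - (1/4) ln|(t + 2)| + C


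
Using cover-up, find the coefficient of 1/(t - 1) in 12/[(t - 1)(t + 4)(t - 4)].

Cover (t - 1), set t=1: 12/[(1 + 4)(1 - 4)] = -4/5


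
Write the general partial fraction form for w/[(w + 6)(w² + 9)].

Linear + irreducible quadratic: P/(w + 6) + (Qw + R)/(w² + 9)


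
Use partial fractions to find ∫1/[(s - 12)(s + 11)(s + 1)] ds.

Cover-up: α = 1/299, β = 1/230, γ = -1/130. Decomposition: (1/299)/(s - 12) + (1/230)/(s + 11) - (1/130)/(s + 1). Integrate each term: (1/299) ln|(s - 12)| + (1/230) ln|(s + 11)| - (1/130) ln|(s + 1)| + C


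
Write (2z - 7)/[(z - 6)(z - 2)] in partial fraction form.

At z=6: P = (2·6 - 7)/(6 - 2) = 5/4. At z=2: Q = (2·2 - 7)/(2 - 6) = 3/4
Result: (5/4)/(z - 6) + (3/4)/(z - 2)


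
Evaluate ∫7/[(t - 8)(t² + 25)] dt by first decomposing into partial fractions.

Cover-up at t=8: P = 7/(8²+25) = 7/89. Coeff matching: Q = -7/89, R = -56/89. Decomposition: (7/89)/(t - 8) - ((7/89)t + 56/89)/(t² + 25). Integrate: linear → ln, quadratic → (1/2)ln + arctan: (7/89) ln|(t - 8)| - (7/178) ln(t² + 25) - (56/445) arctan(t/5) + C


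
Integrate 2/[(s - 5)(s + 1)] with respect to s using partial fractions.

Decompose: 2/[(s - 5)(s + 1)] = (1/3)/(s - 5) - (1/3)/(s + 1). Integrate each term: (1/3) ln|(s - 5)| - (1/3) ln|(s + 1)| + C


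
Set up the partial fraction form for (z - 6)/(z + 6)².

Repeated linear factor: P/(z + 6) + Q/(z + 6)²


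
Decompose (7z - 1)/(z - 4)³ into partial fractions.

(7z - 1) = P(z - 4)² + Q(z - 4) + R. At z = 4: R = 7·4 - 1 = 27. Coefficients: P = 0, Q = 7
Result: 7/(z - 4)² + 27/(z - 4)³


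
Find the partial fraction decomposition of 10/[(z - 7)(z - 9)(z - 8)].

Using cover-up method: A = 5, B = 5, C = -10
Result: 5/(z - 7) + 5/(z - 9) - 10/(z - 8)


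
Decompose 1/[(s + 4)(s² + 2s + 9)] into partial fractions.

Cover-up at s = -4: P = 1/((-4)² + 2·(-4) + 9) = 1/17. Then Q = -P = -1/17, R = -P·(2 - 4) = 2/17
Result: (1/17)/(s + 4) - ((1/17)s - 2/17)/(s² + 2s + 9)


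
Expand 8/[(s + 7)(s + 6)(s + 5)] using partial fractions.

Using cover-up method: A = 4, B = -8, C = 4
Result: 4/(s + 7) - 8/(s + 6) + 4/(s + 5)


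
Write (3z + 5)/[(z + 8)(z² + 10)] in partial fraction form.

At z=-8: α = (3·(-8) + 5)/((-8)² + 10) = -19/74. β = -α = 19/74, γ = 3 - (-8)·α = 35/37
Result: (-19/74)/(z + 8) + ((19/74)z + 35/37)/(z² + 10)


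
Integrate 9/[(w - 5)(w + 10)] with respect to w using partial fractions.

Decompose: 9/[(w - 5)(w + 10)] = (3/5)/(w - 5) - (3/5)/(w + 10). Integrate each term: (3/5) ln|(w - 5)| - (3/5) ln|(w + 10)| + C


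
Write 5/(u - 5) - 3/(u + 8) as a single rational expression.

Common denominator (u - 5)(u + 8). Numerator: 5(u + 8) - 3(u - 5) = (5u + 40) - (3u - 15) = 2u + 55
Result: (2u + 55)/[(u - 5)(u + 8)]


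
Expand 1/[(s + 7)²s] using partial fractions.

Cover-up at s=0: C = 1/(0 + 7)² = 1/49. Cover-up at s=-7: B = 1/(-7 - 0) = -1/7. Comparing s² coeff: A = -C = -1/49
Result: (-1/49)/(s + 7) - (1/7)/(s + 7)² + (1/49)/s


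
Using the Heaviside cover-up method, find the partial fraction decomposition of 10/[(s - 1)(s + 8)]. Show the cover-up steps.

Cover (s - 1): set s=1, get A = 10/(1 + 8) = 10/9. Cover (s + 8): set s=-8, get B = 10/(-8 - 1) = -10/9.
Result: (10/9)/(s - 1) - (10/9)/(s + 8)


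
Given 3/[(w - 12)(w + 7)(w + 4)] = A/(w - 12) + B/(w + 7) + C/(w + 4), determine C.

Cover-up at w = -4: C = 3/[(-4 - 12)(-4 + 7)] = 3/[(-16)(3)] = -3/48 = -1/16


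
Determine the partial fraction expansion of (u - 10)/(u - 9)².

(u - 10) = P(u - 9) + Q. At u = 9: Q = 1·9 - 10 = -1. Coeff of u: P = 1
Result: 1/(u - 9) - 1/(u - 9)²


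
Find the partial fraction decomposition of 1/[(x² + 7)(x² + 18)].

Coefficient matching gives P = R = 0, Q = 1/(18-7) = 1/11, S = -Q = -1/11
Result: (1/11)/(x² + 7) - (1/11)/(x² + 18)


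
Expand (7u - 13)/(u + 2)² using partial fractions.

(7u - 13) = P(u + 2) + Q. At u = -2: Q = 7·(-2) - 13 = -27. Coeff of u: P = 7
Result: 7/(u + 2) - 27/(u + 2)²


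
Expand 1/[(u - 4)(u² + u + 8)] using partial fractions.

Cover-up at u = 4: P = 1/(4² + 1·4 + 8) = 1/28. Then Q = -P = -1/28, R = -P·(1 + 4) = -5/28
Result: (1/28)/(u - 4) - ((1/28)u + 5/28)/(u² + u + 8)


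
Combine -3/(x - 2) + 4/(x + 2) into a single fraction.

Common denominator (x - 2)(x + 2). Numerator: -3(x + 2) + 4(x - 2) = (-3x - 6) + (4x - 8) = x - 14
Result: (x - 14)/[(x - 2)(x + 2)]


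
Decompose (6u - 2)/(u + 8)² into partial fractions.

(6u - 2) = α(u + 8) + β. At u = -8: β = 6·(-8) - 2 = -50. Coeff of u: α = 6
Result: 6/(u + 8) - 50/(u + 8)²


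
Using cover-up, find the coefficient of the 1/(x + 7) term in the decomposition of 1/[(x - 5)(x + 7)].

Cover (x + 7), set x=-7: 1/((x - 5) at x=-7) = 1/(-12) = -1/12


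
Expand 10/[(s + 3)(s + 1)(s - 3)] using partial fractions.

Using cover-up method: α = 5/6, β = -5/4, γ = 5/12
Result: (5/6)/(s + 3) - (5/4)/(s + 1) + (5/12)/(s - 3)


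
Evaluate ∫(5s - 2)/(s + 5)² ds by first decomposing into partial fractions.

Decompose: P = 5, Q = 5·(-5) - 2 = -27, so (5s - 2)/(s + 5)² = 5/(s + 5) - 27/(s + 5)². Integrate: ∫ P/(s + 5) ds = 5 ln|(s + 5)|; ∫ Q/(s + 5)² ds = 27/(s + 5). Sum: 5 ln|(s + 5)| + 27/(s + 5) + C


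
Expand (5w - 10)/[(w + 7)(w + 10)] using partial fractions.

At w=-7: A = (5·(-7) - 10)/(-7 + 10) = -15. At w=-10: B = (5·(-10) - 10)/(-10 + 7) = 20
Result: -15/(w + 7) + 20/(w + 10)


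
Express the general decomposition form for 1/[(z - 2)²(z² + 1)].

Repeated linear + quadratic: P/(z - 2) + Q/(z - 2)² + (Rz + S)/(z² + 1)


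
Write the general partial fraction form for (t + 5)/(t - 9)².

Repeated linear factor: A/(t - 9) + B/(t - 9)²


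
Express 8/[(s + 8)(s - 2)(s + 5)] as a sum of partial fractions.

Using cover-up method: α = 4/15, β = 4/35, γ = -8/21
Result: (4/15)/(s + 8) + (4/35)/(s - 2) - (8/21)/(s + 5)


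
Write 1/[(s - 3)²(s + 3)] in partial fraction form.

Cover-up at s=-3: C = 1/(-3 - 3)² = 1/36. Cover-up at s=3: B = 1/(3 + 3) = 1/6. Comparing s² coeff: A = -C = -1/36
Result: (-1/36)/(s - 3) + (1/6)/(s - 3)² + (1/36)/(s + 3)


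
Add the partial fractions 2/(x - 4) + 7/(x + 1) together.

Common denominator (x - 4)(x + 1). Numerator: 2(x + 1) + 7(x - 4) = (2x + 2) + (7x - 28) = 9x - 26
Result: (9x - 26)/[(x - 4)(x + 1)]


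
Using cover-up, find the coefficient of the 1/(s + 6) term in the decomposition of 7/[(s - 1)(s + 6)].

Cover (s + 6), set s=-6: 7/((s - 1) at s=-6) = 7/(-7) = -1


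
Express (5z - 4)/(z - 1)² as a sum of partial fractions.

(5z - 4) = A(z - 1) + B. At z = 1: B = 5·1 - 4 = 1. Coeff of z: A = 5
Result: 5/(z - 1) + 1/(z - 1)²


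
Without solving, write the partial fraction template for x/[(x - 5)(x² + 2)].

Linear + irreducible quadratic: α/(x - 5) + (βx + γ)/(x² + 2)


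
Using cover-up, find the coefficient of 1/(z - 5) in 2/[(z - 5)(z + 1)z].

Cover (z - 5), set z=5: 2/[(5 + 1)(5 - 0)] = 1/15


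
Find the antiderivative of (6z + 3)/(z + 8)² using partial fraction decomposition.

Decompose: A = 6, B = 6·(-8) + 3 = -45, so (6z + 3)/(z + 8)² = 6/(z + 8) - 45/(z + 8)². Integrate: ∫ A/(z + 8) dz = 6 ln|(z + 8)|; ∫ B/(z + 8)² dz = 45/(z + 8). Sum: 6 ln|(z + 8)| + 45/(z + 8) + C


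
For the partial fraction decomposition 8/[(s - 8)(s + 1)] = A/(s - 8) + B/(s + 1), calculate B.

Cover-up at s = -1: B = 8/(-1 - 8) = -8/9


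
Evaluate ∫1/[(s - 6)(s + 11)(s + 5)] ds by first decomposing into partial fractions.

Cover-up: A = 1/187, B = 1/102, C = -1/66. Decomposition: (1/187)/(s - 6) + (1/102)/(s + 11) - (1/66)/(s + 5). Integrate each term: (1/187) ln|(s - 6)| + (1/102) ln|(s + 11)| - (1/66) ln|(s + 5)| + C


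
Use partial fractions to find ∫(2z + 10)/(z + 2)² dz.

Decompose: P = 2, Q = 2·(-2) + 10 = 6, so (2z + 10)/(z + 2)² = 2/(z + 2) + 6/(z + 2)². Integrate: ∫ P/(z + 2) dz = 2 ln|(z + 2)|; ∫ Q/(z + 2)² dz = -6/(z + 2). Sum: 2 ln|(z + 2)| - 6/(z + 2) + C


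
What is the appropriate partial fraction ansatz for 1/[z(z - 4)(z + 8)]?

Three distinct linear factors: P/z + Q/(z - 4) + R/(z + 8)


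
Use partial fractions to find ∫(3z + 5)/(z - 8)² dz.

Decompose: P = 3, Q = 3·8 + 5 = 29, so (3z + 5)/(z - 8)² = 3/(z - 8) + 29/(z - 8)². Integrate: ∫ P/(z - 8) dz = 3 ln|(z - 8)|; ∫ Q/(z - 8)² dz = -29/(z - 8). Sum: 3 ln|(z - 8)| - 29/(z - 8) + C


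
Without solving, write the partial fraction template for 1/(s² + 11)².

Repeated quadratic factor: (αs + β)/(s² + 11) + (γs + δ)/(s² + 11)²


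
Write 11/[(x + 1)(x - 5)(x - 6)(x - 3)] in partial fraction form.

Using Heaviside cover-up: (-11/168)/(x + 1) - (11/12)/(x - 5) + (11/21)/(x - 6) + (11/24)/(x - 3)


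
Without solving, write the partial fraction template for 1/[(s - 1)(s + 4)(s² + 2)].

Two linear + quadratic: P/(s - 1) + Q/(s + 4) + (Rs + S)/(s² + 2)


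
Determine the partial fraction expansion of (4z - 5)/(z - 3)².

(4z - 5) = α(z - 3) + β. At z = 3: β = 4·3 - 5 = 7. Coeff of z: α = 4
Result: 4/(z - 3) + 7/(z - 3)²


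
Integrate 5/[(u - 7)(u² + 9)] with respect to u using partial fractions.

Cover-up at u=7: A = 5/(7²+9) = 5/58. Coeff matching: B = -5/58, C = -35/58. Decomposition: (5/58)/(u - 7) - ((5/58)u + 35/58)/(u² + 9). Integrate: linear → ln, quadratic → (1/2)ln + arctan: (5/58) ln|(u - 7)| - (5/116) ln(u² + 9) - (35/174) arctan(u/3) + C


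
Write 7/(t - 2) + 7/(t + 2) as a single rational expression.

Common denominator (t - 2)(t + 2). Numerator: 7(t + 2) + 7(t - 2) = (7t + 14) + (7t - 14) = 14t
Result: (14t)/[(t - 2)(t + 2)]


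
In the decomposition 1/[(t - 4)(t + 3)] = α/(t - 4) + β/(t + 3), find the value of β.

Cover-up at t = -3: β = 1/(-3 - 4) = -1/7


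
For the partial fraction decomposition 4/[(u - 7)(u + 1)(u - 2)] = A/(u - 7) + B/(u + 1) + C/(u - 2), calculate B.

Cover-up at u = -1: B = 4/[(-1 - 7)(-1 - 2)] = 4/[(-8)(-3)] = 4/24 = 1/6


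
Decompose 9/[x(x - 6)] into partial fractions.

9/x(x - 6) = α/x + β/(x - 6). α = 9/(0 - 6) = -3/2, β = 9/(6 - 0) = 3/2
Result: (-3/2)/x + (3/2)/(x - 6)


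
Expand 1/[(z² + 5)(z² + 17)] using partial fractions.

Coefficient matching gives α = γ = 0, β = 1/(17-5) = 1/12, δ = -β = -1/12
Result: (1/12)/(z² + 5) - (1/12)/(z² + 17)


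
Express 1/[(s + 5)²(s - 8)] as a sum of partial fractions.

Cover-up at s=8: R = 1/(8 + 5)² = 1/169. Cover-up at s=-5: Q = 1/(-5 - 8) = -1/13. Comparing s² coeff: P = -R = -1/169
Result: (-1/169)/(s + 5) - (1/13)/(s + 5)² + (1/169)/(s - 8)


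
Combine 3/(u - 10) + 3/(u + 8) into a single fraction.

Common denominator (u - 10)(u + 8). Numerator: 3(u + 8) + 3(u - 10) = (3u + 24) + (3u - 30) = 6u - 6
Result: (6u - 6)/[(u - 10)(u + 8)]


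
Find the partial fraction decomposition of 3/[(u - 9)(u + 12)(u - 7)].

Using cover-up method: P = 1/14, Q = 1/133, R = -3/38
Result: (1/14)/(u - 9) + (1/133)/(u + 12) - (3/38)/(u - 7)


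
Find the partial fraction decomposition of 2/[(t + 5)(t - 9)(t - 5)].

Using cover-up method: A = 1/70, B = 1/28, C = -1/20
Result: (1/70)/(t + 5) + (1/28)/(t - 9) - (1/20)/(t - 5)


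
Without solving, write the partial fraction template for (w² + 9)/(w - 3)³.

Repeated linear factor (power 3): P/(w - 3) + Q/(w - 3)² + R/(w - 3)³


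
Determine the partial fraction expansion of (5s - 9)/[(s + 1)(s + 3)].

At s=-1: α = (5·(-1) - 9)/(-1 + 3) = -7. At s=-3: β = (5·(-3) - 9)/(-3 + 1) = 12
Result: -7/(s + 1) + 12/(s + 3)


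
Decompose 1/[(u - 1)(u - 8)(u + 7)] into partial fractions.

Using cover-up method: P = -1/56, Q = 1/105, R = 1/120
Result: (-1/56)/(u - 1) + (1/105)/(u - 8) + (1/120)/(u + 7)


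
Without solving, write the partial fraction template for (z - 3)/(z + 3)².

Repeated linear factor: P/(z + 3) + Q/(z + 3)²


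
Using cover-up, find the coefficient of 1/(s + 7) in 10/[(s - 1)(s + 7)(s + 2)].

Cover (s + 7), set s=-7: 10/[(-7 - 1)(-7 + 2)] = 1/4


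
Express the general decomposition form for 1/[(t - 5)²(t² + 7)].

Repeated linear + quadratic: α/(t - 5) + β/(t - 5)² + (γt + δ)/(t² + 7)


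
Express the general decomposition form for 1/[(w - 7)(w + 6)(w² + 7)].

Two linear + quadratic: α/(w - 7) + β/(w + 6) + (γw + δ)/(w² + 7)


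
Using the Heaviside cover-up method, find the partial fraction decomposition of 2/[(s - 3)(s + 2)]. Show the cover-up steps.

Cover (s - 3): set s=3, get P = 2/(3 + 2) = 2/5. Cover (s + 2): set s=-2, get Q = 2/(-2 - 3) = -2/5.
Result: (2/5)/(s - 3) - (2/5)/(s + 2)


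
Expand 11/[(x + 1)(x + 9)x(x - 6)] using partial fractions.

Using Heaviside cover-up: (11/56)/(x + 1) - (11/1080)/(x + 9) - (11/54)/x + (11/630)/(x - 6)


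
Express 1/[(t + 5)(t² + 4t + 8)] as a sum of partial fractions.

Cover-up at t = -5: α = 1/((-5)² + 4·(-5) + 8) = 1/13. Then β = -α = -1/13, γ = -α·(4 - 5) = 1/13
Result: (1/13)/(t + 5) - ((1/13)t - 1/13)/(t² + 4t + 8)


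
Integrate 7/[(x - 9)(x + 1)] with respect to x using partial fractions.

Decompose: 7/[(x - 9)(x + 1)] = (7/10)/(x - 9) - (7/10)/(x + 1). Integrate each term: (7/10) ln|(x - 9)| - (7/10) ln|(x + 1)| + C


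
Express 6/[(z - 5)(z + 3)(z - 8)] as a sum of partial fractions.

Using cover-up method: A = -1/4, B = 3/44, C = 2/11
Result: (-1/4)/(z - 5) + (3/44)/(z + 3) + (2/11)/(z - 8)


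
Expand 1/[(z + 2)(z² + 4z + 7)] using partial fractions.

Cover-up at z = -2: P = 1/((-2)² + 4·(-2) + 7) = 1/3. Then Q = -P = -1/3, R = -P·(4 - 2) = -2/3
Result: (1/3)/(z + 2) - ((1/3)z + 2/3)/(z² + 4z + 7)


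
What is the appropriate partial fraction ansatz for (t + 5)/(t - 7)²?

Repeated linear factor: A/(t - 7) + B/(t - 7)²


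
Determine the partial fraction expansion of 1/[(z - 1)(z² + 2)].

Cover-up at z = 1: P = 1/(1² + 2) = 1/3. Then Q = -P = -1/3, R = -P·(0 + 1) = -1/3
Result: (1/3)/(z - 1) - ((1/3)z + 1/3)/(z² + 2)


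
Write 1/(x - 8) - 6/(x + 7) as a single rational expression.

Common denominator (x - 8)(x + 7). Numerator: 1(x + 7) - 6(x - 8) = (x + 7) - (6x - 48) = -5x + 55
Result: (-5x + 55)/[(x - 8)(x + 7)]


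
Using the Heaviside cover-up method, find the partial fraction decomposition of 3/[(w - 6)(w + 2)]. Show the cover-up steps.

Cover (w - 6): set w=6, get A = 3/(6 + 2) = 3/8. Cover (w + 2): set w=-2, get B = 3/(-2 - 6) = -3/8.
Result: (3/8)/(w - 6) - (3/8)/(w + 2)


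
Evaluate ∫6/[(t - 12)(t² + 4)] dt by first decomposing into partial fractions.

Cover-up at t=12: P = 6/(12²+4) = 3/74. Coeff matching: Q = -3/74, R = -18/37. Decomposition: (3/74)/(t - 12) - ((3/74)t + 18/37)/(t² + 4). Integrate: linear → ln, quadratic → (1/2)ln + arctan: (3/74) ln|(t - 12)| - (3/148) ln(t² + 4) - (9/37) arctan(t/2) + C


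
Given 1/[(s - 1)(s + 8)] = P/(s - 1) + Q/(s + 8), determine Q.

Cover-up at s = -8: Q = 1/(-8 - 1) = -1/9


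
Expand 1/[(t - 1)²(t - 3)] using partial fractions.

Cover-up at t=3: R = 1/(3 - 1)² = 1/4. Cover-up at t=1: Q = 1/(1 - 3) = -1/2. Comparing t² coeff: P = -R = -1/4
Result: (-1/4)/(t - 1) - (1/2)/(t - 1)² + (1/4)/(t - 3)


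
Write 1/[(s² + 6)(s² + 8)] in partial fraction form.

Coefficient matching gives P = R = 0, Q = 1/(8-6) = 1/2, S = -Q = -1/2
Result: (1/2)/(s² + 6) - (1/2)/(s² + 8)


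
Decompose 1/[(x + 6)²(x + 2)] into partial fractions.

Cover-up at x=-2: γ = 1/(-2 + 6)² = 1/16. Cover-up at x=-6: β = 1/(-6 + 2) = -1/4. Comparing x² coeff: α = -γ = -1/16
Result: (-1/16)/(x + 6) - (1/4)/(x + 6)² + (1/16)/(x + 2)


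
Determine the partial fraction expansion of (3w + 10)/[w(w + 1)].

At w=0: α = (3·0 + 10)/(0 + 1) = 10. At w=-1: β = (3·(-1) + 10)/(-1 - 0) = -7
Result: 10/w - 7/(w + 1)


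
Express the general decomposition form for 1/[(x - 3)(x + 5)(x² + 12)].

Two linear + quadratic: P/(x - 3) + Q/(x + 5) + (Rx + S)/(x² + 12)


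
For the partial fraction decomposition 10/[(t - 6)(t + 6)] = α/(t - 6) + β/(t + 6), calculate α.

Cover-up at t = 6: α = 10/(6 + 6) = 10/12 = 5/6


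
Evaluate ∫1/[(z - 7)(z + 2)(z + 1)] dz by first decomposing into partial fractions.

Cover-up: α = 1/72, β = 1/9, γ = -1/8. Decomposition: (1/72)/(z - 7) + (1/9)/(z + 2) - (1/8)/(z + 1). Integrate each term: (1/72) ln|(z - 7)| + (1/9) ln|(z + 2)| - (1/8) ln|(z + 1)| + C


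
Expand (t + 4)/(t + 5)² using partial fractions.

(t + 4) = α(t + 5) + β. At t = -5: β = 1·(-5) + 4 = -1. Coeff of t: α = 1
Result: 1/(t + 5) - 1/(t + 5)²


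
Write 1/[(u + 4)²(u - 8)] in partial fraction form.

Cover-up at u=8: γ = 1/(8 + 4)² = 1/144. Cover-up at u=-4: β = 1/(-4 - 8) = -1/12. Comparing u² coeff: α = -γ = -1/144
Result: (-1/144)/(u + 4) - (1/12)/(u + 4)² + (1/144)/(u - 8)


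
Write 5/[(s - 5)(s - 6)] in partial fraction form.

5/(s - 5)(s - 6) = P/(s - 5) + Q/(s - 6). P = 5/(5 - 6) = -5, Q = 5/(6 - 5) = 5
Result: -5/(s - 5) + 5/(s - 6)


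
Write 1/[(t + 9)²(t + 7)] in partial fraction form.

Cover-up at t=-7: C = 1/(-7 + 9)² = 1/4. Cover-up at t=-9: B = 1/(-9 + 7) = -1/2. Comparing t² coeff: A = -C = -1/4
Result: (-1/4)/(t + 9) - (1/2)/(t + 9)² + (1/4)/(t + 7)


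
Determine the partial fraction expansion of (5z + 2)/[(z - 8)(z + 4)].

At z=8: A = (5·8 + 2)/(8 + 4) = 7/2. At z=-4: B = (5·(-4) + 2)/(-4 - 8) = 3/2
Result: (7/2)/(z - 8) + (3/2)/(z + 4)


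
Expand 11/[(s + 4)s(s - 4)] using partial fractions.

Using cover-up method: P = 11/32, Q = -11/16, R = 11/32
Result: (11/32)/(s + 4) - (11/16)/s + (11/32)/(s - 4)


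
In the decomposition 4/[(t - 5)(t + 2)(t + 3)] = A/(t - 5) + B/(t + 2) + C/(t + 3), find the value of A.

Cover-up at t = 5: A = 4/[(5 + 2)(5 + 3)] = 4/[(7)(8)] = 4/56 = 1/14


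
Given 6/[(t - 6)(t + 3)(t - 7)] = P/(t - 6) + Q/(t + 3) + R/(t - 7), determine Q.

Cover-up at t = -3: Q = 6/[(-3 - 6)(-3 - 7)] = 6/[(-9)(-10)] = 6/90 = 1/15


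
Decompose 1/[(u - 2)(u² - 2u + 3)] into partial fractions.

Cover-up at u = 2: P = 1/(2² - 2·2 + 3) = 1/3. Then Q = -P = -1/3, R = -P·(-2 + 2) = 0
Result: (1/3)/(u - 2) - ((1/3)u)/(u² - 2u + 3)


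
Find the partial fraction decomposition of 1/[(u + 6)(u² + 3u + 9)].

Cover-up at u = -6: A = 1/((-6)² + 3·(-6) + 9) = 1/27. Then B = -A = -1/27, C = -A·(3 - 6) = 1/9
Result: (1/27)/(u + 6) - ((1/27)u - 1/9)/(u² + 3u + 9)


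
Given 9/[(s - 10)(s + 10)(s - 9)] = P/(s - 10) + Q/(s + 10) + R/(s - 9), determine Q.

Cover-up at s = -10: Q = 9/[(-10 - 10)(-10 - 9)] = 9/[(-20)(-19)] = 9/380


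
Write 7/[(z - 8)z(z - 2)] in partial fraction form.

Using cover-up method: A = 7/48, B = 7/16, C = -7/12
Result: (7/48)/(z - 8) + (7/16)/z - (7/12)/(z - 2)


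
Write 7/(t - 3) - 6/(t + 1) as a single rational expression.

Common denominator (t - 3)(t + 1). Numerator: 7(t + 1) - 6(t - 3) = (7t + 7) - (6t - 18) = t + 25
Result: (t + 25)/[(t - 3)(t + 1)]


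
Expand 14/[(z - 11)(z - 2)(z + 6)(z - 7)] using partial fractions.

Using Heaviside cover-up: (7/306)/(z - 11) + (7/180)/(z - 2) - (7/884)/(z + 6) - (7/130)/(z - 7)


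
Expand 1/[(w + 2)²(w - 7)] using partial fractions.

Cover-up at w=7: C = 1/(7 + 2)² = 1/81. Cover-up at w=-2: B = 1/(-2 - 7) = -1/9. Comparing w² coeff: A = -C = -1/81
Result: (-1/81)/(w + 2) - (1/9)/(w + 2)² + (1/81)/(w - 7)


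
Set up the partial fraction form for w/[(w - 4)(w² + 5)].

Linear + irreducible quadratic: α/(w - 4) + (βw + γ)/(w² + 5)


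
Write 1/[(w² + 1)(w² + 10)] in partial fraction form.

Coefficient matching gives α = γ = 0, β = 1/(10-1) = 1/9, δ = -β = -1/9
Result: (1/9)/(w² + 1) - (1/9)/(w² + 10)


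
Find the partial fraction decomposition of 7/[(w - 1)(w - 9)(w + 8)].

Using cover-up method: A = -7/72, B = 7/136, C = 7/153
Result: (-7/72)/(w - 1) + (7/136)/(w - 9) + (7/153)/(w + 8)


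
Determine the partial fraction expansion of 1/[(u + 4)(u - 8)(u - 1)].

Using cover-up method: A = 1/60, B = 1/84, C = -1/35
Result: (1/60)/(u + 4) + (1/84)/(u - 8) - (1/35)/(u - 1)


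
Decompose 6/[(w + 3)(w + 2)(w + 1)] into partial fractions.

Using cover-up method: A = 3, B = -6, C = 3
Result: 3/(w + 3) - 6/(w + 2) + 3/(w + 1)


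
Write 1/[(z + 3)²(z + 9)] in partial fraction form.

Cover-up at z=-9: C = 1/(-9 + 3)² = 1/36. Cover-up at z=-3: B = 1/(-3 + 9) = 1/6. Comparing z² coeff: A = -C = -1/36
Result: (-1/36)/(z + 3) + (1/6)/(z + 3)² + (1/36)/(z + 9)


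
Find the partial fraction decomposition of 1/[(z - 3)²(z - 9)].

Cover-up at z=9: C = 1/(9 - 3)² = 1/36. Cover-up at z=3: B = 1/(3 - 9) = -1/6. Comparing z² coeff: A = -C = -1/36
Result: (-1/36)/(z - 3) - (1/6)/(z - 3)² + (1/36)/(z - 9)


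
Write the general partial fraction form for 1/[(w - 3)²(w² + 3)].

Repeated linear + quadratic: α/(w - 3) + β/(w - 3)² + (γw + δ)/(w² + 3)


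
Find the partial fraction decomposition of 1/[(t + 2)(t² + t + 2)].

Cover-up at t = -2: P = 1/((-2)² + 1·(-2) + 2) = 1/4. Then Q = -P = -1/4, R = -P·(1 - 2) = 1/4
Result: (1/4)/(t + 2) - ((1/4)t - 1/4)/(t² + t + 2)


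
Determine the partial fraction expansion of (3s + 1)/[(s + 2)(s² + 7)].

At s=-2: A = (3·(-2) + 1)/((-2)² + 7) = -5/11. B = -A = 5/11, C = 3 - (-2)·A = 23/11
Result: (-5/11)/(s + 2) + ((5/11)s + 23/11)/(s² + 7)


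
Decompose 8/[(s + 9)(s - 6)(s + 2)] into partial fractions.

Using cover-up method: A = 8/105, B = 1/15, C = -1/7
Result: (8/105)/(s + 9) + (1/15)/(s - 6) - (1/7)/(s + 2)


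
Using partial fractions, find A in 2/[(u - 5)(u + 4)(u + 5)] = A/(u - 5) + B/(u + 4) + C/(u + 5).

Cover-up at u = 5: A = 2/[(5 + 4)(5 + 5)] = 2/[(9)(10)] = 2/90 = 1/45


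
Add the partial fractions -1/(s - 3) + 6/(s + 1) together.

Common denominator (s - 3)(s + 1). Numerator: -1(s + 1) + 6(s - 3) = (-s - 1) + (6s - 18) = 5s - 19
Result: (5s - 19)/[(s - 3)(s + 1)]


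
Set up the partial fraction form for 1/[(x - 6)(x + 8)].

Distinct linear factors: α/(x - 6) + β/(x + 8)


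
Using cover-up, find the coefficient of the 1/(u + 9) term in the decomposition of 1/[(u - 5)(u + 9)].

Cover (u + 9), set u=-9: 1/((u - 5) at u=-9) = 1/(-14) = -1/14


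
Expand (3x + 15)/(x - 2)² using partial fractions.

(3x + 15) = P(x - 2) + Q. At x = 2: Q = 3·2 + 15 = 21. Coeff of x: P = 3
Result: 3/(x - 2) + 21/(x - 2)²


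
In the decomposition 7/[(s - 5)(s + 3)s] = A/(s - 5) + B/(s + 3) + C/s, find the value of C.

Cover-up at s = 0: C = 7/[(0 - 5)(0 + 3)] = 7/[(-5)(3)] = -7/15


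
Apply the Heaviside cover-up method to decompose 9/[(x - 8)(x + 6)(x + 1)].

Cover (x - 8), x=8: A = 9/[(8 + 6)(8 + 1)] = 1/14. Cover (x + 6), x=-6: B = 9/[(-6 - 8)(-6 + 1)] = 9/70. Cover (x + 1), x=-1: C = 9/[(-1 - 8)(-1 + 6)] = -1/5.
Result: (1/14)/(x - 8) + (9/70)/(x + 6) - (1/5)/(x + 1)


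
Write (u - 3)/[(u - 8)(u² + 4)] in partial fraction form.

At u=8: P = (1·8 - 3)/(8² + 4) = 5/68. Q = -P = -5/68, R = 1 - 8·P = 7/17
Result: (5/68)/(u - 8) - ((5/68)u - 7/17)/(u² + 4)


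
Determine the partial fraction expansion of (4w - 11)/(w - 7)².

(4w - 11) = P(w - 7) + Q. At w = 7: Q = 4·7 - 11 = 17. Coeff of w: P = 4
Result: 4/(w - 7) + 17/(w - 7)²


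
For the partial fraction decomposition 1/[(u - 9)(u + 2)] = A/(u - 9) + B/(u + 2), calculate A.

Cover-up at u = 9: A = 1/(9 + 2) = 1/11


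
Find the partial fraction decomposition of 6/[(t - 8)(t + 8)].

6/(t - 8)(t + 8) = α/(t - 8) + β/(t + 8). α = 6/(8 + 8) = 3/8, β = 6/(-8 - 8) = -3/8
Result: (3/8)/(t - 8) - (3/8)/(t + 8)


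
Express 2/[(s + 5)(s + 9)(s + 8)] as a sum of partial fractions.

Using cover-up method: P = 1/6, Q = 1/2, R = -2/3
Result: (1/6)/(s + 5) + (1/2)/(s + 9) - (2/3)/(s + 8)


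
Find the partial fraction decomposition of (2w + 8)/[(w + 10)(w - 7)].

At w=-10: α = (2·(-10) + 8)/(-10 - 7) = 12/17. At w=7: β = (2·7 + 8)/(7 + 10) = 22/17
Result: (12/17)/(w + 10) + (22/17)/(w - 7)


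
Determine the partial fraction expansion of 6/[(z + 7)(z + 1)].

6/(z + 7)(z + 1) = A/(z + 7) + B/(z + 1). A = 6/(-7 + 1) = -1, B = 6/(-1 + 7) = 1
Result: -1/(z + 7) + 1/(z + 1)


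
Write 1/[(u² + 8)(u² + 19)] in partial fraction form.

Coefficient matching gives α = γ = 0, β = 1/(19-8) = 1/11, δ = -β = -1/11
Result: (1/11)/(u² + 8) - (1/11)/(u² + 19)


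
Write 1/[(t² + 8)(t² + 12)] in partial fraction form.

Coefficient matching gives P = R = 0, Q = 1/(12-8) = 1/4, S = -Q = -1/4
Result: (1/4)/(t² + 8) - (1/4)/(t² + 12)


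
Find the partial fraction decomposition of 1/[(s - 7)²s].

Cover-up at s=0: R = 1/(0 - 7)² = 1/49. Cover-up at s=7: Q = 1/(7 - 0) = 1/7. Comparing s² coeff: P = -R = -1/49
Result: (-1/49)/(s - 7) + (1/7)/(s - 7)² + (1/49)/s


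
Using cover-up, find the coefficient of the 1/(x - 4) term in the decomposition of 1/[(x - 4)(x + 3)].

Cover (x - 4), set x=4: 1/((x + 3) at x=4) = 1/(7) = 1/7


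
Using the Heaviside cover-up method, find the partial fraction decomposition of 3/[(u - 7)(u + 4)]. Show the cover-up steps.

Cover (u - 7): set u=7, get α = 3/(7 + 4) = 3/11. Cover (u + 4): set u=-4, get β = 3/(-4 - 7) = -3/11.
Result: (3/11)/(u - 7) - (3/11)/(u + 4)


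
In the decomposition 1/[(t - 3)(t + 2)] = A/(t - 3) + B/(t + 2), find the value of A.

Cover-up at t = 3: A = 1/(3 + 2) = 1/5


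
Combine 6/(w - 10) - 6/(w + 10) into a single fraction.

Common denominator (w - 10)(w + 10). Numerator: 6(w + 10) - 6(w - 10) = (6w + 60) - (6w - 60) = 120
Result: (120)/[(w - 10)(w + 10)]


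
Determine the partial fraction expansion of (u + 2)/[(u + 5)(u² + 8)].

At u=-5: P = (1·(-5) + 2)/((-5)² + 8) = -1/11. Q = -P = 1/11, R = 1 - (-5)·P = 6/11
Result: (-1/11)/(u + 5) + ((1/11)u + 6/11)/(u² + 8)


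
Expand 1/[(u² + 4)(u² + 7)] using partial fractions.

Coefficient matching gives A = C = 0, B = 1/(7-4) = 1/3, D = -B = -1/3
Result: (1/3)/(u² + 4) - (1/3)/(u² + 7)


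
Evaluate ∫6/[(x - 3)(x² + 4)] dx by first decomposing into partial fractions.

Cover-up at x=3: α = 6/(3²+4) = 6/13. Coeff matching: β = -6/13, γ = -18/13. Decomposition: (6/13)/(x - 3) - ((6/13)x + 18/13)/(x² + 4). Integrate: linear → ln, quadratic → (1/2)ln + arctan: (6/13) ln|(x - 3)| - (3/13) ln(x² + 4) - (9/13) arctan(x/2) + C


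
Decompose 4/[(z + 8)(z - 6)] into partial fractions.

4/(z + 8)(z - 6) = α/(z + 8) + β/(z - 6). α = 4/(-8 - 6) = -2/7, β = 4/(6 + 8) = 2/7
Result: (-2/7)/(z + 8) + (2/7)/(z - 6)


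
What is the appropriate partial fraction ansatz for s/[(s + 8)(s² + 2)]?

Linear + irreducible quadratic: α/(s + 8) + (βs + γ)/(s² + 2)


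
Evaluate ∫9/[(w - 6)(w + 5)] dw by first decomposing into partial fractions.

Decompose: 9/[(w - 6)(w + 5)] = (9/11)/(w - 6) - (9/11)/(w + 5). Integrate each term: (9/11) ln|(w - 6)| - (9/11) ln|(w + 5)| + C


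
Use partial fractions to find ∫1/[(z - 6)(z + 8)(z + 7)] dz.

Cover-up: α = 1/182, β = 1/14, γ = -1/13. Decomposition: (1/182)/(z - 6) + (1/14)/(z + 8) - (1/13)/(z + 7). Integrate each term: (1/182) ln|(z - 6)| + (1/14) ln|(z + 8)| - (1/13) ln|(z + 7)| + C


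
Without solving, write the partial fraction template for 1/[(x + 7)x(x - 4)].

Three distinct linear factors: α/(x + 7) + β/x + γ/(x - 4)


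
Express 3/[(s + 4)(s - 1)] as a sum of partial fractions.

3/(s + 4)(s - 1) = P/(s + 4) + Q/(s - 1). P = 3/(-4 - 1) = -3/5, Q = 3/(1 + 4) = 3/5
Result: (-3/5)/(s + 4) + (3/5)/(s - 1)
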